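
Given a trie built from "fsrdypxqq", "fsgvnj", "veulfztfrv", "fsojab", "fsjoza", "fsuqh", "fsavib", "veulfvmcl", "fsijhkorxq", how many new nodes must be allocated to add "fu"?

1

Walking "fu" from the root, the first 1 characters ("f") follow existing edges; "u" is the first miss.
New nodes needed: |"fu"| − 1 = 2 − 1 = 1.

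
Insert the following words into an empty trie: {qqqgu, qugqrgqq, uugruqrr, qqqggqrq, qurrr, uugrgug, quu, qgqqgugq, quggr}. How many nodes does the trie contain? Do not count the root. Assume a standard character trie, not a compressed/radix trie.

40

Count nodes per top-level branch (shared prefixes stored once):
  'q'-branch (qgqqgugq, qqqggqrq, qqqgu, quggr, qugqrgqq, qurrr, quu): 29 nodes
  'u'-branch (uugrgug, uugruqrr): 11 nodes
Sum: 40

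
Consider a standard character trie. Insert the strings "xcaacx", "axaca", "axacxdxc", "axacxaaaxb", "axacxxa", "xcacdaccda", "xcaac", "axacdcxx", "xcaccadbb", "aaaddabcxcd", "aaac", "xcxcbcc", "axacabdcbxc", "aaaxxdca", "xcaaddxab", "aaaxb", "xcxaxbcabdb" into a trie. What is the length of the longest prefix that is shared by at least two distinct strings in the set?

5

Look for the deepest trie node that still has at least two words in its subtree.
e.g. "axaca" and "axacabdcbxc" share the prefix "axaca" of length 5; no pair shares a longer one.
Longest shared-prefix length: 5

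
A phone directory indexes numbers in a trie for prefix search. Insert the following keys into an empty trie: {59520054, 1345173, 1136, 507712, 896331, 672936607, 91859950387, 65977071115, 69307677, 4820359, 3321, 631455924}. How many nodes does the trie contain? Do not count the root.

Trace insertions, counting only characters that open a new branch:
  "59520054" → 8 new (5, 9, 5, 2, 0, 0, 5, 4)
  "1345173" → 7 new (1, 3, 4, 5, 1, 7, 3)
  "1136" → prefix "1" already present; 3 new (1, 3, 6)
  "507712" → prefix "5" already present; 5 new (0, 7, 7, 1, 2)
  "896331" → 6 new (8, 9, 6, 3, 3, 1)
  "672936607" → 9 new (6, 7, 2, 9, 3, 6, 6, 0, 7)
  "91859950387" → 11 new (9, 1, 8, 5, 9, 9, 5, 0, 3, 8, 7)
  "65977071115" → prefix "6" already present; 10 new (5, 9, 7, 7, 0, 7, 1, 1, 1, 5)
  "69307677" → prefix "6" already present; 7 new (9, 3, 0, 7, 6, 7, 7)
  "4820359" → 7 new (4, 8, 2, 0, 3, 5, 9)
  "3321" → 4 new (3, 3, 2, 1)
  "631455924" → prefix "6" already present; 8 new (3, 1, 4, 5, 5, 9, 2, 4)
Total nodes = 8 + 7 + 3 + 5 + 6 + 9 + 11 + 10 + 7 + 7 + 4 + 8 = 85

85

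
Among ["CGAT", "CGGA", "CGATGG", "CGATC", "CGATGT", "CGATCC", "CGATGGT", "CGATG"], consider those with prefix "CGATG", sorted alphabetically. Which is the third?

Filter for "CGATG…" and sort: "CGATG", "CGATGG", "CGATGGT", "CGATGT"
Position 3: CGATGGT

CGATGGT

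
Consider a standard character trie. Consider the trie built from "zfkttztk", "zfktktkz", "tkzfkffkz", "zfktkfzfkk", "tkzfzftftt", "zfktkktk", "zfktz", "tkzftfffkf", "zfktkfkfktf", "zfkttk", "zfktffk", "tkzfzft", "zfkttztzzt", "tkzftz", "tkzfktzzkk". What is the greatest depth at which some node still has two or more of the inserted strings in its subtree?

7

The deepest shared node is where two words last agree before diverging.
e.g. "tkzfzft" and "tkzfzftftt" share the prefix "tkzfzft" of length 7; no pair shares a longer one.
Longest shared-prefix length: 7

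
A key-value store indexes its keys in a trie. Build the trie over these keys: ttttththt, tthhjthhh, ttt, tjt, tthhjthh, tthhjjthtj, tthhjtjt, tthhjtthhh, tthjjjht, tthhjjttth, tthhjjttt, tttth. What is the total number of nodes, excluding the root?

38

Trie structure (* marks end of a word):
(root)
└─ t
   ├─ j
   │  └─ t *
   └─ t
      ├─ h
      │  ├─ h
      │  │  └─ j
      │  │     ├─ j
      │  │     │  └─ t
      │  │     │     ├─ h
      │  │     │     │  └─ t
      │  │     │     │     └─ j *
      │  │     │     └─ t
      │  │     │        └─ t *
      │  │     │           └─ h *
      │  │     └─ t
      │  │        ├─ h
      │  │        │  └─ h *
      │  │        │     └─ h *
      │  │        ├─ j
      │  │        │  └─ t *
      │  │        └─ t
      │  │           └─ h
      │  │              └─ h
      │  │                 └─ h *
      │  └─ j
      │     └─ j
      │        └─ j
      │           └─ h
      │              └─ t *
      └─ t *
         └─ t
            ├─ h *
            └─ t
               └─ h
                  └─ t
                     └─ h
                        └─ t *
Counting every labelled node above: 38.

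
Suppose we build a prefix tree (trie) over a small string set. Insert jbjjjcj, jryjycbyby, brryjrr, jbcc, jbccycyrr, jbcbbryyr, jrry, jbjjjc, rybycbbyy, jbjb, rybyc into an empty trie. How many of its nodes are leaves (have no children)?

8

Leaves are exactly the stored words that no other stored word extends.
Those words: "brryjrr", "jbcbbryyr", "jbccycyrr", "jbjb", "jbjjjcj", "jrry", "jryjycbyby", "rybycbbyy"
Leaf count: 8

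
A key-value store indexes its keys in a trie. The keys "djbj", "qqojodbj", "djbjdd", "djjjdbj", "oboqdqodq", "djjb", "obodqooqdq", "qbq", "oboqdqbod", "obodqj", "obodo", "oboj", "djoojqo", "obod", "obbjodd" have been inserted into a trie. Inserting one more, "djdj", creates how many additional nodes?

2

Walking "djdj" from the root, the first 2 characters ("dj") follow existing edges; "d" is the first miss.
Each of the 2 remaining characters creates one node.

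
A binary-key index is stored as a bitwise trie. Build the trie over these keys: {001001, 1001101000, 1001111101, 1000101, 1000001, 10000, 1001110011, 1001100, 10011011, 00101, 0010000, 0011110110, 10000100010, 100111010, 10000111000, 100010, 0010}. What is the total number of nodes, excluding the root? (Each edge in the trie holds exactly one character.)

57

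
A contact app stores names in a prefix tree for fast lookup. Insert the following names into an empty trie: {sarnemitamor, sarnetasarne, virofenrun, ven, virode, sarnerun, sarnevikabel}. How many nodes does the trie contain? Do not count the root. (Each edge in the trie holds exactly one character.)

Count nodes per top-level branch (shared prefixes stored once):
  's'-branch (sarnemitamor, sarnerun, sarnetasarne, sarnevikabel): 29 nodes
  'v'-branch (ven, virode, virofenrun): 14 nodes
Sum: 43

43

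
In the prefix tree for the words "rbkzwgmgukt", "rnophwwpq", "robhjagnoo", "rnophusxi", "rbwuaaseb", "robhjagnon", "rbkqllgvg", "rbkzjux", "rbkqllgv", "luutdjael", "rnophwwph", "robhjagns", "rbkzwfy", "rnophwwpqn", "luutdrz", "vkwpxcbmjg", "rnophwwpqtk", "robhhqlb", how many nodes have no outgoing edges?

A leaf is a node with no children — equivalently, the end of a word that is not a proper prefix of any other stored word.
Those words: "luutdjael", "luutdrz", "rbkqllgvg", "rbkzjux", "rbkzwfy", "rbkzwgmgukt", "rbwuaaseb", "rnophusxi", "rnophwwph", "rnophwwpqn", "rnophwwpqtk", "robhhqlb", "robhjagnon", "robhjagnoo", "robhjagns", "vkwpxcbmjg"
Leaf count: 16

16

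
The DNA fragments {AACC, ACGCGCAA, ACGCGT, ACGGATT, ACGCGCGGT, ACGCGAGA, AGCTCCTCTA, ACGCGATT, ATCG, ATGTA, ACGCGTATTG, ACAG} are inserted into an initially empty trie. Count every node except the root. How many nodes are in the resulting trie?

45

For each word, the new-node count is its length minus the longest prefix already in the trie:
  "AACC" → 4 new (A, A, C, C)
  "ACGCGCAA" → prefix "A" already present; 7 new (C, G, C, G, C, A, A)
  "ACGCGT" → prefix "ACGCG" already present; 1 new (T)
  "ACGGATT" → prefix "ACG" already present; 4 new (G, A, T, T)
  "ACGCGCGGT" → prefix "ACGCGC" already present; 3 new (G, G, T)
  "ACGCGAGA" → prefix "ACGCG" already present; 3 new (A, G, A)
  "AGCTCCTCTA" → prefix "A" already present; 9 new (G, C, T, C, C, T, C, T, A)
  "ACGCGATT" → prefix "ACGCGA" already present; 2 new (T, T)
  "ATCG" → prefix "A" already present; 3 new (T, C, G)
  "ATGTA" → prefix "AT" already present; 3 new (G, T, A)
  "ACGCGTATTG" → prefix "ACGCGT" already present; 4 new (A, T, T, G)
  "ACAG" → prefix "AC" already present; 2 new (A, G)
Total nodes = 4 + 7 + 1 + 4 + 3 + 3 + 9 + 2 + 3 + 3 + 4 + 2 = 45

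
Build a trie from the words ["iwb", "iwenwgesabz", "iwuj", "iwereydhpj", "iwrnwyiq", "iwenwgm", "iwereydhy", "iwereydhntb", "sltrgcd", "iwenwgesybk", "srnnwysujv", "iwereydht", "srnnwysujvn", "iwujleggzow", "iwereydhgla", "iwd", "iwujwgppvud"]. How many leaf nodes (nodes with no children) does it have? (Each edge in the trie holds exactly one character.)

15

A leaf is a node with no children — equivalently, the end of a word that is not a proper prefix of any other stored word.
Those words: "iwb", "iwd", "iwenwgesabz", "iwenwgesybk", "iwenwgm", "iwereydhgla", "iwereydhntb", "iwereydhpj", "iwereydht", "iwereydhy", "iwrnwyiq", "iwujleggzow", "iwujwgppvud", "sltrgcd", "srnnwysujvn"
Leaf count: 15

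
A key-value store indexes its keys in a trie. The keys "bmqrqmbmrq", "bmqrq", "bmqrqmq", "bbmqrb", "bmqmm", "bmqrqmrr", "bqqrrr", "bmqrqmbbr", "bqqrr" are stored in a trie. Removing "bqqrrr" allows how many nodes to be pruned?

1

Walk "bqqrrr" from the leaf back toward the root, removing each node that no remaining word uses.
The suffix "r" (1 node) is used only by "bqqrrr"; "bqqrr" is itself a stored word, so pruning stops there.
Nodes removed: 1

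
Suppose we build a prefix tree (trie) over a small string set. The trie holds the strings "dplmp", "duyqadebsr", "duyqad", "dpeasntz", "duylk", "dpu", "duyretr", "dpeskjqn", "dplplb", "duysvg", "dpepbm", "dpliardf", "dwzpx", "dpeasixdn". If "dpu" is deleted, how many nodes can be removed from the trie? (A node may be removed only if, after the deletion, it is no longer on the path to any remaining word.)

1

A node on "dpu"'s path can go only if nothing else ends at it or branches off below it.
The suffix "u" (1 node) is used only by "dpu"; the node for "dp" still has the child "l", so pruning stops there.
Nodes removed: 1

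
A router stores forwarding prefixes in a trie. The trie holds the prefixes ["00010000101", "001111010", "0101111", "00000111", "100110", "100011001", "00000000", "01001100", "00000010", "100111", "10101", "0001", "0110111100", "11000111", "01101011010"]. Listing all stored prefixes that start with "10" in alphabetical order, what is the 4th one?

10101

Filter for "10…" and sort: "100011001", "100110", "100111", "10101"
Position 4: 10101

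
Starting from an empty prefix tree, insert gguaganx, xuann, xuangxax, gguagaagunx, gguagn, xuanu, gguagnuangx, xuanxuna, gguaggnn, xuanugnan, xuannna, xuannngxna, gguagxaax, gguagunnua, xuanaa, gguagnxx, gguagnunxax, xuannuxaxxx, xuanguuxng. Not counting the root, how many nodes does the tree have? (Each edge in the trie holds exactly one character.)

74

For each word, the new-node count is its length minus the longest prefix already in the trie:
  "gguaganx" → 8 new (g, g, u, a, g, a, n, x)
  "xuann" → 5 new (x, u, a, n, n)
  "xuangxax" → prefix "xuan" already present; 4 new (g, x, a, x)
  "gguagaagunx" → prefix "gguaga" already present; 5 new (a, g, u, n, x)
  "gguagn" → prefix "gguag" already present; 1 new (n)
  "xuanu" → prefix "xuan" already present; 1 new (u)
  "gguagnuangx" → prefix "gguagn" already present; 5 new (u, a, n, g, x)
  "xuanxuna" → prefix "xuan" already present; 4 new (x, u, n, a)
  "gguaggnn" → prefix "gguag" already present; 3 new (g, n, n)
  "xuanugnan" → prefix "xuanu" already present; 4 new (g, n, a, n)
  "xuannna" → prefix "xuann" already present; 2 new (n, a)
  "xuannngxna" → prefix "xuannn" already present; 4 new (g, x, n, a)
  "gguagxaax" → prefix "gguag" already present; 4 new (x, a, a, x)
  "gguagunnua" → prefix "gguag" already present; 5 new (u, n, n, u, a)
  "xuanaa" → prefix "xuan" already present; 2 new (a, a)
  "gguagnxx" → prefix "gguagn" already present; 2 new (x, x)
  "gguagnunxax" → prefix "gguagnu" already present; 4 new (n, x, a, x)
  "xuannuxaxxx" → prefix "xuann" already present; 6 new (u, x, a, x, x, x)
  "xuanguuxng" → prefix "xuang" already present; 5 new (u, u, x, n, g)
Total nodes = 8 + 5 + 4 + 5 + 1 + 1 + 5 + 4 + 3 + 4 + 2 + 4 + 4 + 5 + 2 + 2 + 4 + 6 + 5 = 74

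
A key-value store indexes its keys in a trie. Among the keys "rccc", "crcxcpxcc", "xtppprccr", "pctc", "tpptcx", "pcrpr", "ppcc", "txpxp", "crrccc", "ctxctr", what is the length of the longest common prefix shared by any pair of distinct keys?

2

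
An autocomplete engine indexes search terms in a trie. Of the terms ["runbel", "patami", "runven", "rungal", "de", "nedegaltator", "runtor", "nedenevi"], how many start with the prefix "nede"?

Traverse to the node for "nede", then collect every word in that subtree.
Words under "nede": nedegaltator, nedenevi
Count: 2

2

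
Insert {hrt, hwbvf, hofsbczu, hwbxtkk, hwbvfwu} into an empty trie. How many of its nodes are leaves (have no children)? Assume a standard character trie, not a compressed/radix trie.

4

A leaf is a node with no children — equivalently, the end of a word that is not a proper prefix of any other stored word.
Those words: "hofsbczu", "hrt", "hwbvfwu", "hwbxtkk"
Leaf count: 4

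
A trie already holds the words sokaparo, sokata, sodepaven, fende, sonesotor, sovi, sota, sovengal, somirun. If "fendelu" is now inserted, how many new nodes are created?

Walking "fendelu" from the root, the first 5 characters ("fende") follow existing edges; "l" is the first miss.
Each of the 2 remaining characters creates one node.

2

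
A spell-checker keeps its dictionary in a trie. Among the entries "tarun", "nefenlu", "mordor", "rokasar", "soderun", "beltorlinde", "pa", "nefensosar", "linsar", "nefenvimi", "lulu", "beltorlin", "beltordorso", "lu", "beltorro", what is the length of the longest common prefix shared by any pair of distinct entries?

9

Look for the deepest trie node that still has at least two words in its subtree.
"beltorlin" and "beltorlinde" agree on "beltorlin" (9 characters) before diverging; nothing deeper is shared.
Longest shared-prefix length: 9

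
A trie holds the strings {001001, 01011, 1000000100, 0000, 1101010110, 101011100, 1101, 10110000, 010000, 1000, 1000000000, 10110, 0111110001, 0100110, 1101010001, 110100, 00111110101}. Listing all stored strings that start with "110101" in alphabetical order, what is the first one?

1101010001

DFS of the "110101" subtree visits, in order: "1101010001", "1101010110"
The 1st is 1101010001.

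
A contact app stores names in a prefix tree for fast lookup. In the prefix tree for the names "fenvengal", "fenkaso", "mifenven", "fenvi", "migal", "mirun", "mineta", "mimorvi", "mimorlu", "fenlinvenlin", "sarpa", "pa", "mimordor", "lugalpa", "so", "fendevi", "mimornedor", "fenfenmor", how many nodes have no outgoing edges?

Leaves are exactly the stored words that no other stored word extends.
Those words: "fendevi", "fenfenmor", "fenkaso", "fenlinvenlin", "fenvengal", "fenvi", "lugalpa", "mifenven", "migal", "mimordor", "mimorlu", "mimornedor", "mimorvi", "mineta", "mirun", "pa", "sarpa", "so"
Leaf count: 18

18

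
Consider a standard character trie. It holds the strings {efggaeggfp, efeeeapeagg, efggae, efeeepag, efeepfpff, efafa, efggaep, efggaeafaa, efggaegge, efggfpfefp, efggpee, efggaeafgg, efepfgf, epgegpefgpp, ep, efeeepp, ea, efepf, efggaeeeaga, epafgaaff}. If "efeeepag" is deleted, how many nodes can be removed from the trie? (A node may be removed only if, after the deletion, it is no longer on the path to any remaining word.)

A node on "efeeepag"'s path can go only if nothing else ends at it or branches off below it.
The suffix "ag" (2 nodes) is used only by "efeeepag"; the node for "efeeep" still has the child "p", so pruning stops there.
Nodes removed: 2

2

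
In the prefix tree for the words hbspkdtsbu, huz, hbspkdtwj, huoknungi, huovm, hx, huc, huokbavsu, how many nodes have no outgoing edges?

A leaf is a node with no children — equivalently, the end of a word that is not a proper prefix of any other stored word.
Those words: "hbspkdtsbu", "hbspkdtwj", "huc", "huokbavsu", "huoknungi", "huovm", "huz", "hx"
Leaf count: 8

8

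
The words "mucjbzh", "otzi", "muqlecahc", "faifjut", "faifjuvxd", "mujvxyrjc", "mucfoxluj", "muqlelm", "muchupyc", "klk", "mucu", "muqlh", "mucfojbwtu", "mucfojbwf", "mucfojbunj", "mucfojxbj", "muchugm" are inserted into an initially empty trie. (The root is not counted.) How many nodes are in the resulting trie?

67

Trace insertions, counting only characters that open a new branch:
  "mucjbzh" → 7 new (m, u, c, j, b, z, h)
  "otzi" → 4 new (o, t, z, i)
  "muqlecahc" → prefix "mu" already present; 7 new (q, l, e, c, a, h, c)
  "faifjut" → 7 new (f, a, i, f, j, u, t)
  "faifjuvxd" → prefix "faifju" already present; 3 new (v, x, d)
  "mujvxyrjc" → prefix "mu" already present; 7 new (j, v, x, y, r, j, c)
  "mucfoxluj" → prefix "muc" already present; 6 new (f, o, x, l, u, j)
  "muqlelm" → prefix "muqle" already present; 2 new (l, m)
  "muchupyc" → prefix "muc" already present; 5 new (h, u, p, y, c)
  "klk" → 3 new (k, l, k)
  "mucu" → prefix "muc" already present; 1 new (u)
  "muqlh" → prefix "muql" already present; 1 new (h)
  "mucfojbwtu" → prefix "mucfo" already present; 5 new (j, b, w, t, u)
  "mucfojbwf" → prefix "mucfojbw" already present; 1 new (f)
  "mucfojbunj" → prefix "mucfojb" already present; 3 new (u, n, j)
  "mucfojxbj" → prefix "mucfoj" already present; 3 new (x, b, j)
  "muchugm" → prefix "muchu" already present; 2 new (g, m)
Total nodes = 7 + 4 + 7 + 7 + 3 + 7 + 6 + 2 + 5 + 3 + 1 + 1 + 5 + 1 + 3 + 3 + 2 = 67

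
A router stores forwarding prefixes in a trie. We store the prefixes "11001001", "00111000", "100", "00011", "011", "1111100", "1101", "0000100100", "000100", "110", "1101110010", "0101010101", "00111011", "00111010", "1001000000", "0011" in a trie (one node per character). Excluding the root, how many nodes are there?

62

For each word, the new-node count is its length minus the longest prefix already in the trie:
  "11001001" → 8 new (1, 1, 0, 0, 1, 0, 0, 1)
  "00111000" → 8 new (0, 0, 1, 1, 1, 0, 0, 0)
  "100" → prefix "1" already present; 2 new (0, 0)
  "00011" → prefix "00" already present; 3 new (0, 1, 1)
  "011" → prefix "0" already present; 2 new (1, 1)
  "1111100" → prefix "11" already present; 5 new (1, 1, 1, 0, 0)
  "1101" → prefix "110" already present; 1 new (1)
  "0000100100" → prefix "000" already present; 7 new (0, 1, 0, 0, 1, 0, 0)
  "000100" → prefix "0001" already present; 2 new (0, 0)
  "110" → prefix "110" already present; 0 new (none)
  "1101110010" → prefix "1101" already present; 6 new (1, 1, 0, 0, 1, 0)
  "0101010101" → prefix "01" already present; 8 new (0, 1, 0, 1, 0, 1, 0, 1)
  "00111011" → prefix "001110" already present; 2 new (1, 1)
  "00111010" → prefix "0011101" already present; 1 new (0)
  "1001000000" → prefix "100" already present; 7 new (1, 0, 0, 0, 0, 0, 0)
  "0011" → prefix "0011" already present; 0 new (none)
Total nodes = 8 + 8 + 2 + 3 + 2 + 5 + 1 + 7 + 2 + 0 + 6 + 8 + 2 + 1 + 7 + 0 = 62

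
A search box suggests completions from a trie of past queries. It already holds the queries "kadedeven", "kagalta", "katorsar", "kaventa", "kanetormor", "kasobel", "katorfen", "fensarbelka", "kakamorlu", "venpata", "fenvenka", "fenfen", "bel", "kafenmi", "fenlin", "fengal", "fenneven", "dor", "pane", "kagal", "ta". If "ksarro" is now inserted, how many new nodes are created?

5

Walking "ksarro" from the root, the first 1 characters ("k") follow existing edges; "s" is the first miss.
Each of the 5 remaining characters creates one node.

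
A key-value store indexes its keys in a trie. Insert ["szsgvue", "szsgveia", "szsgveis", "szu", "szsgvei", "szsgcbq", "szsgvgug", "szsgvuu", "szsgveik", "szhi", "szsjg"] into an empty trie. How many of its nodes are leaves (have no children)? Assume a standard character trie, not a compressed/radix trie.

A leaf is a node with no children — equivalently, the end of a word that is not a proper prefix of any other stored word.
Those words: "szhi", "szsgcbq", "szsgveia", "szsgveik", "szsgveis", "szsgvgug", "szsgvue", "szsgvuu", "szsjg", "szu"
Leaf count: 10

10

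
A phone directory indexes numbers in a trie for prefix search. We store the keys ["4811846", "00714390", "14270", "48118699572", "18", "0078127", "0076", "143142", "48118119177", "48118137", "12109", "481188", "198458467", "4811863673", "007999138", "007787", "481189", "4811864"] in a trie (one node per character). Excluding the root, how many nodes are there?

72

For each word, the new-node count is its length minus the longest prefix already in the trie:
  "4811846" → 7 new (4, 8, 1, 1, 8, 4, 6)
  "00714390" → 8 new (0, 0, 7, 1, 4, 3, 9, 0)
  "14270" → 5 new (1, 4, 2, 7, 0)
  "48118699572" → prefix "48118" already present; 6 new (6, 9, 9, 5, 7, 2)
  "18" → prefix "1" already present; 1 new (8)
  "0078127" → prefix "007" already present; 4 new (8, 1, 2, 7)
  "0076" → prefix "007" already present; 1 new (6)
  "143142" → prefix "14" already present; 4 new (3, 1, 4, 2)
  "48118119177" → prefix "48118" already present; 6 new (1, 1, 9, 1, 7, 7)
  "48118137" → prefix "481181" already present; 2 new (3, 7)
  "12109" → prefix "1" already present; 4 new (2, 1, 0, 9)
  "481188" → prefix "48118" already present; 1 new (8)
  "198458467" → prefix "1" already present; 8 new (9, 8, 4, 5, 8, 4, 6, 7)
  "4811863673" → prefix "481186" already present; 4 new (3, 6, 7, 3)
  "007999138" → prefix "007" already present; 6 new (9, 9, 9, 1, 3, 8)
  "007787" → prefix "007" already present; 3 new (7, 8, 7)
  "481189" → prefix "48118" already present; 1 new (9)
  "4811864" → prefix "481186" already present; 1 new (4)
Total nodes = 7 + 8 + 5 + 6 + 1 + 4 + 1 + 4 + 6 + 2 + 4 + 1 + 8 + 4 + 6 + 3 + 1 + 1 = 72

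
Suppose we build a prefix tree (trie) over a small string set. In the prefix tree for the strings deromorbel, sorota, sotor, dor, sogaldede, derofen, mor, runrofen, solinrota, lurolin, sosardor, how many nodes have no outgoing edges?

Leaves are exactly the stored words that no other stored word extends.
Those words: "derofen", "deromorbel", "dor", "lurolin", "mor", "runrofen", "sogaldede", "solinrota", "sorota", "sosardor", "sotor"
Leaf count: 11

11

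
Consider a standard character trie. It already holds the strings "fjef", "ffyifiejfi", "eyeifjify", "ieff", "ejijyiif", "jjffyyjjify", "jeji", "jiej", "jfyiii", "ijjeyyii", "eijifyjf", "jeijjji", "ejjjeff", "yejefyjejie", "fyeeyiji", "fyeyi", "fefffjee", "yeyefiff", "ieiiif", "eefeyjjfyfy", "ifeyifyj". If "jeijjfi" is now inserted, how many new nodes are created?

The longest prefix of "jeijjfi" already in the trie is "jeijj" (length 5).
So 7 − 5 = 2 new nodes.

2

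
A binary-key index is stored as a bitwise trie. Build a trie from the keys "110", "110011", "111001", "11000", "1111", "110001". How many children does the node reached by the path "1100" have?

Follow the path "1100" to its node, then look at its outgoing edges.
Distinct next characters after "1100": 0, 1.
That node has 2 child edges.

2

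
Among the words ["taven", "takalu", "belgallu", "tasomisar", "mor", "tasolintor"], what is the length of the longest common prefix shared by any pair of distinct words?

The deepest shared node is where two words last agree before diverging.
"tasolintor" and "tasomisar" agree on "taso" (4 characters) before diverging; nothing deeper is shared.
Longest shared-prefix length: 4

4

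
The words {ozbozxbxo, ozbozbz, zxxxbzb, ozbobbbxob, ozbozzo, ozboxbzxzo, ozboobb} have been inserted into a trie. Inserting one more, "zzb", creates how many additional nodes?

2

"z" is already a path in the trie; the remaining "zb" must be added.
So 3 − 1 = 2 new nodes.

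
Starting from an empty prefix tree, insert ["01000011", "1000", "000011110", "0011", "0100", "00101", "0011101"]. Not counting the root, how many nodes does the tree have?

27

Trace insertions, counting only characters that open a new branch:
  "01000011" → 8 new (0, 1, 0, 0, 0, 0, 1, 1)
  "1000" → 4 new (1, 0, 0, 0)
  "000011110" → prefix "0" already present; 8 new (0, 0, 0, 1, 1, 1, 1, 0)
  "0011" → prefix "00" already present; 2 new (1, 1)
  "0100" → prefix "0100" already present; 0 new (none)
  "00101" → prefix "001" already present; 2 new (0, 1)
  "0011101" → prefix "0011" already present; 3 new (1, 0, 1)
Total nodes = 8 + 4 + 8 + 2 + 0 + 2 + 3 = 27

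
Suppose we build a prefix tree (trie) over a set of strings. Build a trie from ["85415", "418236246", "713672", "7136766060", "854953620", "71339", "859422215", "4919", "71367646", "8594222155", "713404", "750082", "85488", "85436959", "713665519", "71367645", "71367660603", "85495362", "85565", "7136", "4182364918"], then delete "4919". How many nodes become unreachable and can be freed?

Walk "4919" from the leaf back toward the root, removing each node that no remaining word uses.
The suffix "919" (3 nodes) is used only by "4919"; the node for "4" still has the child "1", so pruning stops there.
Nodes removed: 3

3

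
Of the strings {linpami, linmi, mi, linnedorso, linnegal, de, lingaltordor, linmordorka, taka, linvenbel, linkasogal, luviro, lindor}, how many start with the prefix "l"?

10

Walk to "l"; the words in its subtree are exactly those with that prefix.
Words under "l": lindor, lingaltordor, linkasogal, linmi, linmordorka, linnedorso, linnegal, linpami, linvenbel, luviro
Count: 10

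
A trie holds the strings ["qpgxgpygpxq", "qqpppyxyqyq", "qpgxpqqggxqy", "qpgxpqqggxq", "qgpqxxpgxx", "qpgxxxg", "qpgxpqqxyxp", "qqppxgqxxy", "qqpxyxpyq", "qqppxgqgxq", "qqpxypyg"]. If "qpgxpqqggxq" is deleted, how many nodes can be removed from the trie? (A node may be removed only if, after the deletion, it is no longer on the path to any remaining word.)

After clearing the end-marker at "qpgxpqqggxq", prune upward until reaching a node still needed by another word.
Every node on "qpgxpqqggxq" is still needed (e.g. by "qpgxpqqggxqy"), so nothing is freed.
Nodes removed: 0

0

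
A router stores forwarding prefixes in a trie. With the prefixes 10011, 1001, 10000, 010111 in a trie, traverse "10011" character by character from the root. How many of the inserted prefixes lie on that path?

Walk "10011" from the root; an end-of-word marker is hit whenever a stored word is a prefix of "10011".
Prefixes of the query that are stored words: "1001", "10011"
Count: 2

2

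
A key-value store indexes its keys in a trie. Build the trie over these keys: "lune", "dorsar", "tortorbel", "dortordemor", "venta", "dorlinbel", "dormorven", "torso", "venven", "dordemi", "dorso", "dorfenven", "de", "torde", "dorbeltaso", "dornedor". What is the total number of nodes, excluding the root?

For each word, the new-node count is its length minus the longest prefix already in the trie:
  "lune" → 4 new (l, u, n, e)
  "dorsar" → 6 new (d, o, r, s, a, r)
  "tortorbel" → 9 new (t, o, r, t, o, r, b, e, l)
  "dortordemor" → prefix "dor" already present; 8 new (t, o, r, d, e, m, o, r)
  "venta" → 5 new (v, e, n, t, a)
  "dorlinbel" → prefix "dor" already present; 6 new (l, i, n, b, e, l)
  "dormorven" → prefix "dor" already present; 6 new (m, o, r, v, e, n)
  "torso" → prefix "tor" already present; 2 new (s, o)
  "venven" → prefix "ven" already present; 3 new (v, e, n)
  "dordemi" → prefix "dor" already present; 4 new (d, e, m, i)
  "dorso" → prefix "dors" already present; 1 new (o)
  "dorfenven" → prefix "dor" already present; 6 new (f, e, n, v, e, n)
  "de" → prefix "d" already present; 1 new (e)
  "torde" → prefix "tor" already present; 2 new (d, e)
  "dorbeltaso" → prefix "dor" already present; 7 new (b, e, l, t, a, s, o)
  "dornedor" → prefix "dor" already present; 5 new (n, e, d, o, r)
Total nodes = 4 + 6 + 9 + 8 + 5 + 6 + 6 + 2 + 3 + 4 + 1 + 6 + 1 + 2 + 7 + 5 = 75

75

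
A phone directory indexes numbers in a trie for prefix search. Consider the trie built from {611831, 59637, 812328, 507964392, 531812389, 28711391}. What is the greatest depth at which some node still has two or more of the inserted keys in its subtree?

Equivalently: take the maximum, over all pairs, of their longest common prefix length.
"507964392" and "531812389" agree on "5" (1 characters) before diverging; nothing deeper is shared.
Longest shared-prefix length: 1

1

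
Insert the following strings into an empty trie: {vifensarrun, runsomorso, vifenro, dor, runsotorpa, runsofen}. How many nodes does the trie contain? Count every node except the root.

Trace insertions, counting only characters that open a new branch:
  "vifensarrun" → 11 new (v, i, f, e, n, s, a, r, r, u, n)
  "runsomorso" → 10 new (r, u, n, s, o, m, o, r, s, o)
  "vifenro" → prefix "vifen" already present; 2 new (r, o)
  "dor" → 3 new (d, o, r)
  "runsotorpa" → prefix "runso" already present; 5 new (t, o, r, p, a)
  "runsofen" → prefix "runso" already present; 3 new (f, e, n)
Total nodes = 11 + 10 + 2 + 3 + 5 + 3 = 34

34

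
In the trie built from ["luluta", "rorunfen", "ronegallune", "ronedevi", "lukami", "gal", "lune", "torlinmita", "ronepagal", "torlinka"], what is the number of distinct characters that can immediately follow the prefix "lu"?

The children of the "lu" node are the distinct next characters among strings starting with "lu".
Distinct next characters after "lu": k, l, n.
That node has 3 child edges.

3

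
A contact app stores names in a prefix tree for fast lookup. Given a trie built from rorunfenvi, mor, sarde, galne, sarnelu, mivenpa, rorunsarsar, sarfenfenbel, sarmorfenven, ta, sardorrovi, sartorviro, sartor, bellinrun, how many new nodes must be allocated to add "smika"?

4

Walking "smika" from the root, the first 1 characters ("s") follow existing edges; "m" is the first miss.
Each of the 4 remaining characters creates one node.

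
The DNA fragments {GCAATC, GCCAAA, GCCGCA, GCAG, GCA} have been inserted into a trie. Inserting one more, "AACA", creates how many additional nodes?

4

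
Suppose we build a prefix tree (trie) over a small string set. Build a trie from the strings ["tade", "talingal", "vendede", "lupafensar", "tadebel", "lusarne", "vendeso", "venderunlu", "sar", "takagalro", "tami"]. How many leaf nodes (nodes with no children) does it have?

Leaves are exactly the stored words that no other stored word extends.
Those words: "lupafensar", "lusarne", "sar", "tadebel", "takagalro", "talingal", "tami", "vendede", "venderunlu", "vendeso"
Leaf count: 10

10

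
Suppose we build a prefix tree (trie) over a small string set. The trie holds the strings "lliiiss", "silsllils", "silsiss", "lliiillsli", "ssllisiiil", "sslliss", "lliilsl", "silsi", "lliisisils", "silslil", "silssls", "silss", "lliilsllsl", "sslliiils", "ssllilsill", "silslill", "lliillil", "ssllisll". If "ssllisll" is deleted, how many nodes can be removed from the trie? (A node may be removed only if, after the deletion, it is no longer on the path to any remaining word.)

2

A node on "ssllisll"'s path can go only if nothing else ends at it or branches off below it.
The suffix "ll" (2 nodes) is used only by "ssllisll"; the node for "ssllis" still has the child "i", so pruning stops there.
Nodes removed: 2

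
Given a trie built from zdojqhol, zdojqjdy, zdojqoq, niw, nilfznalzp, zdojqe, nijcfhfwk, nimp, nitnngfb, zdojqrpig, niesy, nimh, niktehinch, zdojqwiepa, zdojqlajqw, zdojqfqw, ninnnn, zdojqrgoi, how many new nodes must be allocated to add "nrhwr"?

Walking "nrhwr" from the root, the first 1 characters ("n") follow existing edges; "r" is the first miss.
So 5 − 1 = 4 new nodes.

4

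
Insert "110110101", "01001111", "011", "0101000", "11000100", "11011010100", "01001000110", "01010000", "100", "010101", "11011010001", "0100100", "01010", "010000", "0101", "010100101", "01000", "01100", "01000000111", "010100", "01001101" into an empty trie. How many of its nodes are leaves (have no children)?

A leaf is a node with no children — equivalently, the end of a word that is not a proper prefix of any other stored word.
Those words: "01000000111", "01001000110", "01001101", "01001111", "01010000", "010100101", "010101", "01100", "100", "11000100", "11011010001", "11011010100"
Leaf count: 12

12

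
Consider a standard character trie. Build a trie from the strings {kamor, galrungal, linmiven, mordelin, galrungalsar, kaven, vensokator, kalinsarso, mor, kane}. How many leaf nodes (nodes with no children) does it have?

8

Leaves are exactly the stored words that no other stored word extends.
Those words: "galrungalsar", "kalinsarso", "kamor", "kane", "kaven", "linmiven", "mordelin", "vensokator"
Leaf count: 8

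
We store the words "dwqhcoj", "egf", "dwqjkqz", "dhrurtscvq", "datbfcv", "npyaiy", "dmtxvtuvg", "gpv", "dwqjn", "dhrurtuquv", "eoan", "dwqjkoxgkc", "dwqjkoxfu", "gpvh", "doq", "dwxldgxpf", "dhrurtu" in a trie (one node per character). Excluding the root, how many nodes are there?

Insert word by word; a character creates a node only if that edge doesn't already exist:
  "dwqhcoj" → 7 new (d, w, q, h, c, o, j)
  "egf" → 3 new (e, g, f)
  "dwqjkqz" → prefix "dwq" already present; 4 new (j, k, q, z)
  "dhrurtscvq" → prefix "d" already present; 9 new (h, r, u, r, t, s, c, v, q)
  "datbfcv" → prefix "d" already present; 6 new (a, t, b, f, c, v)
  "npyaiy" → 6 new (n, p, y, a, i, y)
  "dmtxvtuvg" → prefix "d" already present; 8 new (m, t, x, v, t, u, v, g)
  "gpv" → 3 new (g, p, v)
  "dwqjn" → prefix "dwqj" already present; 1 new (n)
  "dhrurtuquv" → prefix "dhrurt" already present; 4 new (u, q, u, v)
  "eoan" → prefix "e" already present; 3 new (o, a, n)
  "dwqjkoxgkc" → prefix "dwqjk" already present; 5 new (o, x, g, k, c)
  "dwqjkoxfu" → prefix "dwqjkox" already present; 2 new (f, u)
  "gpvh" → prefix "gpv" already present; 1 new (h)
  "doq" → prefix "d" already present; 2 new (o, q)
  "dwxldgxpf" → prefix "dw" already present; 7 new (x, l, d, g, x, p, f)
  "dhrurtu" → prefix "dhrurtu" already present; 0 new (none)
Total nodes = 7 + 3 + 4 + 9 + 6 + 6 + 8 + 3 + 1 + 4 + 3 + 5 + 2 + 1 + 2 + 7 + 0 = 71

71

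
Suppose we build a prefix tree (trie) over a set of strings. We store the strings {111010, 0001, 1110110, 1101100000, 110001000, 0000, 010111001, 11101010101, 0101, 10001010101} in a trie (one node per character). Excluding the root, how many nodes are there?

50

For each word, the new-node count is its length minus the longest prefix already in the trie:
  "111010" → 6 new (1, 1, 1, 0, 1, 0)
  "0001" → 4 new (0, 0, 0, 1)
  "1110110" → prefix "11101" already present; 2 new (1, 0)
  "1101100000" → prefix "11" already present; 8 new (0, 1, 1, 0, 0, 0, 0, 0)
  "110001000" → prefix "110" already present; 6 new (0, 0, 1, 0, 0, 0)
  "0000" → prefix "000" already present; 1 new (0)
  "010111001" → prefix "0" already present; 8 new (1, 0, 1, 1, 1, 0, 0, 1)
  "11101010101" → prefix "111010" already present; 5 new (1, 0, 1, 0, 1)
  "0101" → prefix "0101" already present; 0 new (none)
  "10001010101" → prefix "1" already present; 10 new (0, 0, 0, 1, 0, 1, 0, 1, 0, 1)
Total nodes = 6 + 4 + 2 + 8 + 6 + 1 + 8 + 5 + 0 + 10 = 50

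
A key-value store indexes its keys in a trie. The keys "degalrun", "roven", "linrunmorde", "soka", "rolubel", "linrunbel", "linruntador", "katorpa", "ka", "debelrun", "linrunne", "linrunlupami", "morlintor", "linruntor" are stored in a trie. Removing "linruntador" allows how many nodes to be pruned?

Walk "linruntador" from the leaf back toward the root, removing each node that no remaining word uses.
The suffix "ador" (4 nodes) is used only by "linruntador"; the node for "linrunt" still has the child "o", so pruning stops there.
Nodes removed: 4

4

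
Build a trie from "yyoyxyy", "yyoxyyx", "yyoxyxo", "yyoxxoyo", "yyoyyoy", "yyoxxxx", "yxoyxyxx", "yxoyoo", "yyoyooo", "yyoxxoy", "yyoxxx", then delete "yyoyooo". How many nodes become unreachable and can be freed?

Walk "yyoyooo" from the leaf back toward the root, removing each node that no remaining word uses.
The suffix "ooo" (3 nodes) is used only by "yyoyooo"; the node for "yyoy" still has the child "x", so pruning stops there.
Nodes removed: 3

3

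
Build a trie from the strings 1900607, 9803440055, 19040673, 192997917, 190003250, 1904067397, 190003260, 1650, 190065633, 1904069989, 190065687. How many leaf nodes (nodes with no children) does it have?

10

A leaf is a node with no children — equivalently, the end of a word that is not a proper prefix of any other stored word.
Those words: "1650", "190003250", "190003260", "1900607", "190065633", "190065687", "1904067397", "1904069989", "192997917", "9803440055"
Leaf count: 10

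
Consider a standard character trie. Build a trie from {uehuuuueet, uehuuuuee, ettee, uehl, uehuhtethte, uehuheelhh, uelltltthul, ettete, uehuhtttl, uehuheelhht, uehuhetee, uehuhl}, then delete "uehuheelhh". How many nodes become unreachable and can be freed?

After clearing the end-marker at "uehuheelhh", prune upward until reaching a node still needed by another word.
Every node on "uehuheelhh" is still needed (e.g. by "uehuheelhht"), so nothing is freed.
Nodes removed: 0

0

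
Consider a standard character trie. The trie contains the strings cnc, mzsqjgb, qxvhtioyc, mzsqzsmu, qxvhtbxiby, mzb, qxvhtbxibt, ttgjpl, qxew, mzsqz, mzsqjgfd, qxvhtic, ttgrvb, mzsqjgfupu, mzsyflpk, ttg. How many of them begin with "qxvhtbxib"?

2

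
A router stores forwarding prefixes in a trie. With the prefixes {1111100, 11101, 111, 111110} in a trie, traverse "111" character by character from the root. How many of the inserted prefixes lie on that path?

Check each prefix of "111" against the stored set — each match is an end-marker on the path.
Prefixes of the query that are stored words: "111"
Count: 1

1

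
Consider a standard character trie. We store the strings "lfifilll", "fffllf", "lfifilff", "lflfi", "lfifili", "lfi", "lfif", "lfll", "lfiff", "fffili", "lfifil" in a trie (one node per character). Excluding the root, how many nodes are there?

Count nodes per top-level branch (shared prefixes stored once):
  'f'-branch (fffili, fffllf): 9 nodes
  'l'-branch (lfi, lfif, lfiff, lfifil, lfifilff, lfifili, lfifilll, lflfi, lfll): 16 nodes
Sum: 25

25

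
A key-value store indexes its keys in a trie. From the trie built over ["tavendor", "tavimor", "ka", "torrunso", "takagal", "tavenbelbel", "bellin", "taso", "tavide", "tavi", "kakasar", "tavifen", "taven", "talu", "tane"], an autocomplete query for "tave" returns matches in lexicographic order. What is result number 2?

tavenbelbel

Filter for "tave…" and sort: "taven", "tavenbelbel", "tavendor"
Position 2: tavenbelbel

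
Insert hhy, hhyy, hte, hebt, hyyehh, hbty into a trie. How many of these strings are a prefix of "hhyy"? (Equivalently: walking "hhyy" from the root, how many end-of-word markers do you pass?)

2

Walk "hhyy" from the root; an end-of-word marker is hit whenever a stored word is a prefix of "hhyy".
Prefixes of the query that are stored words: "hhy", "hhyy"
Count: 2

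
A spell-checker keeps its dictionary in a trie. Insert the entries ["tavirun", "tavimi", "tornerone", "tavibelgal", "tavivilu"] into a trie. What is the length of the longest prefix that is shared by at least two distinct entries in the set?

Look for the deepest trie node that still has at least two words in its subtree.
e.g. "tavibelgal" and "tavimi" share the prefix "tavi" of length 4; no pair shares a longer one.
Longest shared-prefix length: 4

4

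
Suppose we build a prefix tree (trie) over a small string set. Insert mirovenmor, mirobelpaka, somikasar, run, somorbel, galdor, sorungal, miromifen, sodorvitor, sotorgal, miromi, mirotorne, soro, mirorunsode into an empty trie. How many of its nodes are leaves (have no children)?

13

A leaf is a node with no children — equivalently, the end of a word that is not a proper prefix of any other stored word.
Those words: "galdor", "mirobelpaka", "miromifen", "mirorunsode", "mirotorne", "mirovenmor", "run", "sodorvitor", "somikasar", "somorbel", "soro", "sorungal", "sotorgal"
Leaf count: 13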